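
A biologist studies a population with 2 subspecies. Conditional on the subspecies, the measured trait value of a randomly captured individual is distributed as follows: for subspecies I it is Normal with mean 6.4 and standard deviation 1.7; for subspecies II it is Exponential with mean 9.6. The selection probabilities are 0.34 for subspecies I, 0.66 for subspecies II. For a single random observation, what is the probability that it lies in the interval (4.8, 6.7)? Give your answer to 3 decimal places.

0.207

Conditional on each subspecies, P(4.8 < X < 6.7): I: 0.396731; II: 0.10891.
By total probability, P(4.8 < X < 6.7) = 0.34·0.396731 + 0.66·0.10891 = 0.206769.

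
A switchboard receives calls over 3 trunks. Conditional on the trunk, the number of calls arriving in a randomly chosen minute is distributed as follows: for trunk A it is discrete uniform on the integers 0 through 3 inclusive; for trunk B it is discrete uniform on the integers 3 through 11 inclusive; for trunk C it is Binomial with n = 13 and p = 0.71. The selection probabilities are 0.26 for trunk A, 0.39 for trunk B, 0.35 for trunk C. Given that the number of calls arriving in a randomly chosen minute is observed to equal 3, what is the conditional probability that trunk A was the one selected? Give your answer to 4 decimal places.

0.5992

Likelihoods P(X=3 | ·): A: 0.25; B: 0.111111; C: 0.000430647.
Posterior ∝ prior × likelihood. Numerator for A: 0.26·0.25 = 0.065.
Normalizing constant: 0.26·0.25 + 0.39·0.111111 + 0.35·0.000430647 = 0.108484.
P(A | observation) = 0.065 / 0.108484 = 0.599166.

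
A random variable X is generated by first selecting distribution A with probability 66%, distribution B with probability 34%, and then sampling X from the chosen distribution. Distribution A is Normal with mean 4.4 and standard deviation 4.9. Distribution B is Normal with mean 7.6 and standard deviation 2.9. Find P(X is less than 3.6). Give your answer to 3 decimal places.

Conditional on each component, P(X < 3.6): A: 0.435155; B: 0.0838995.
By total probability, P(X < 3.6) = 0.66·0.435155 + 0.34·0.0838995 = 0.315728.

0.316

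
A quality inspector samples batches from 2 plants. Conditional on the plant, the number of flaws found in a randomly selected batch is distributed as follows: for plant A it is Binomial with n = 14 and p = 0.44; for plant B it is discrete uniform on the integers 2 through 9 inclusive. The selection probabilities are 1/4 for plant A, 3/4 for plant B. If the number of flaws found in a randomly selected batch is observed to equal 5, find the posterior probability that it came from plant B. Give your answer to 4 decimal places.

Likelihoods P(X=5 | ·): A: 0.178821; B: 0.125.
Posterior ∝ prior × likelihood. Numerator for B: 0.75·0.125 = 0.09375.
Normalizing constant: 0.25·0.178821 + 0.75·0.125 = 0.138455.
P(B | observation) = 0.09375 / 0.138455 = 0.677113.

0.6771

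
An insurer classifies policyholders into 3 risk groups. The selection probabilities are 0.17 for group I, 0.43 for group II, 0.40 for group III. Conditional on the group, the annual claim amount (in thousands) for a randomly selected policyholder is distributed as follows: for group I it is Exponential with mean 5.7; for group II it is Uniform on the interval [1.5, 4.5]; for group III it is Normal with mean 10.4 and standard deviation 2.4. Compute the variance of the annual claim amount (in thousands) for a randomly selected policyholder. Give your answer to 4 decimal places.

Per component, I: μ=5.7, E[X²]=64.98; II: μ=3, E[X²]=9.75; III: μ=10.4, E[X²]=113.92.
E[X] = 0.17·5.7 + 0.43·3 + 0.4·10.4 = 6.419.
E[X²] = 0.17·64.98 + 0.43·9.75 + 0.4·113.92 = 60.8071.
Var(X) = E[X²] − (E[X])² = 60.8071 − 41.2036 = 19.6035.

19.6035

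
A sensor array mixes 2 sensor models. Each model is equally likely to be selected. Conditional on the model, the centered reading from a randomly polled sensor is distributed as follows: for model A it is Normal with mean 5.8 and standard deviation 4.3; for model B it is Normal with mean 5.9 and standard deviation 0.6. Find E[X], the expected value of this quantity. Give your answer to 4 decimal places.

5.8500

Component means — A: 5.8; B: 5.9.
E[X] = 0.5·5.8 + 0.5·5.9 = 5.85.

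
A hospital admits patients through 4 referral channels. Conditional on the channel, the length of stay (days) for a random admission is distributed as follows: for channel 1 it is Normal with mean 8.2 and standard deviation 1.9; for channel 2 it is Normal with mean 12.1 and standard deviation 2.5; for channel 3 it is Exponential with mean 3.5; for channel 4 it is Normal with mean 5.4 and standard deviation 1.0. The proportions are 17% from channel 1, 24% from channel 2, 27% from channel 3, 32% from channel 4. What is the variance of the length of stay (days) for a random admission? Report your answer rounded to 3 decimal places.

Per component, 1: μ=8.2, E[X²]=70.85; 2: μ=12.1, E[X²]=152.66; 3: μ=3.5, E[X²]=24.5; 4: μ=5.4, E[X²]=30.16.
E[X] = 0.17·8.2 + 0.24·12.1 + 0.27·3.5 + 0.32·5.4 = 6.971.
E[X²] = 0.17·70.85 + 0.24·152.66 + 0.27·24.5 + 0.32·30.16 = 64.9491.
Var(X) = E[X²] − (E[X])² = 64.9491 − 48.5948 = 16.3543.

16.354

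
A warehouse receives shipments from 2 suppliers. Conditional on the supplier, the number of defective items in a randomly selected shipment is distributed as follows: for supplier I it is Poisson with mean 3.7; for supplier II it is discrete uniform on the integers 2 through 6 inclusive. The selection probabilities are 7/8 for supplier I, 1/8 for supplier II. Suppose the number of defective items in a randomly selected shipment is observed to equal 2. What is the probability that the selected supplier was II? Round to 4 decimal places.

Likelihoods P(X=2 | ·): I: 0.169233; II: 0.2.
Posterior ∝ prior × likelihood. Numerator for II: 0.125·0.2 = 0.025.
Normalizing constant: 0.875·0.169233 + 0.125·0.2 = 0.173078.
P(II | observation) = 0.025 / 0.173078 = 0.144443.

0.1444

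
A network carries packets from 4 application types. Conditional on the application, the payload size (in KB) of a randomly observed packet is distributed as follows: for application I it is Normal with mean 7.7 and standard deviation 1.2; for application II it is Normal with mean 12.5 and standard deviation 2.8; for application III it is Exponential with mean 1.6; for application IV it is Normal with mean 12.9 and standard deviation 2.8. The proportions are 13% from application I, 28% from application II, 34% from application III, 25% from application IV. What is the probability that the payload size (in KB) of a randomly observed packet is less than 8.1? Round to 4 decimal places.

0.4469

Conditional on each application, P(X < 8.1): I: 0.630559; II: 0.0580416; III: 0.99367; IV: 0.0432381.
By total probability, P(X < 8.1) = 0.13·0.630559 + 0.28·0.0580416 + 0.34·0.99367 + 0.25·0.0432381 = 0.446882.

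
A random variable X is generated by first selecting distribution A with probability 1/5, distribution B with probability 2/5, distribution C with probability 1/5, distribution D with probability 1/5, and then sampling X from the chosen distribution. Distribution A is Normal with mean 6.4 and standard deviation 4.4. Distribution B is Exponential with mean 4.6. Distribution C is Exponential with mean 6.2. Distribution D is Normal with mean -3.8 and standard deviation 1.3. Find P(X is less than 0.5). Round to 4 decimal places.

Conditional on each component, P(X < 0.5): A: 0.089975; B: 0.102997; C: 0.077479; D: 0.99953.
By total probability, P(X < 0.5) = 0.2·0.089975 + 0.4·0.102997 + 0.2·0.077479 + 0.2·0.99953 = 0.274595.

0.2746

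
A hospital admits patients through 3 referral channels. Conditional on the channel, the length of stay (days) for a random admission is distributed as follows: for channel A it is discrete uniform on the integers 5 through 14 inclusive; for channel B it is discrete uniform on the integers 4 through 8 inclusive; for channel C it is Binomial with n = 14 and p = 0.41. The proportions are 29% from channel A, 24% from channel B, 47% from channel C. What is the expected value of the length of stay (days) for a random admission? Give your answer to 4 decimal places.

Component means — A: 9.5; B: 6; C: 5.74.
E[X] = 0.29·9.5 + 0.24·6 + 0.47·5.74 = 6.8928.

6.8928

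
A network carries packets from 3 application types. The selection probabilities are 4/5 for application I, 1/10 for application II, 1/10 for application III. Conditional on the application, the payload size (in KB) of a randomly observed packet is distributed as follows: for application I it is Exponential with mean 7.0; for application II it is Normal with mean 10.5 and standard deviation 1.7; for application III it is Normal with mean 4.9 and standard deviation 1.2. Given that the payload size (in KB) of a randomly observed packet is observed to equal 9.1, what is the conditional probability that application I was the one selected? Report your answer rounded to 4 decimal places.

0.6497

Likelihoods f(9.1 | ·): I: 0.0389331; II: 0.167183; III: 0.000727236.
Posterior ∝ prior × likelihood. Numerator for I: 0.8·0.0389331 = 0.0311465.
Normalizing constant: 0.8·0.0389331 + 0.1·0.167183 + 0.1·0.000727236 = 0.0479375.
P(I | observation) = 0.0311465 / 0.0479375 = 0.649731.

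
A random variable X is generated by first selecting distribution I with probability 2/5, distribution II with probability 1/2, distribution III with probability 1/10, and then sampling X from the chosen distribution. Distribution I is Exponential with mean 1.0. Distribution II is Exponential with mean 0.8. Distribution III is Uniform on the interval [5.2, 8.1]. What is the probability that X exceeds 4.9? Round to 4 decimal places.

0.1041

Conditional on each component, P(X > 4.9): I: 0.00744658; II: 0.00218749; III: 1.
By total probability, P(X > 4.9) = 0.4·0.00744658 + 0.5·0.00218749 + 0.1·1 = 0.104072.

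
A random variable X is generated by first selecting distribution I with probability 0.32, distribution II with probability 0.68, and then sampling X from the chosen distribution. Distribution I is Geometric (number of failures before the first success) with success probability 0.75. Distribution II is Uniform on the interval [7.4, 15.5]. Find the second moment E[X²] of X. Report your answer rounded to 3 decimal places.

93.045

For each component E[X²] = Var + (mean)², giving I: 0.555556; II: 136.57.
Overall E[X²] = 0.32·0.555556 + 0.68·136.57 = 93.0454.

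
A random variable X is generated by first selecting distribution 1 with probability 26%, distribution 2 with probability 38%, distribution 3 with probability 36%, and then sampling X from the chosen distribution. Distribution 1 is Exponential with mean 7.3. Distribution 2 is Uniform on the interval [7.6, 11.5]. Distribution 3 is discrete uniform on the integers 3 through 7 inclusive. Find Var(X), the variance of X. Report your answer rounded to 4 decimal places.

Per component, 1: μ=7.3, E[X²]=106.58; 2: μ=9.55, E[X²]=92.47; 3: μ=5, E[X²]=27.
E[X] = 0.26·7.3 + 0.38·9.55 + 0.36·5 = 7.327.
E[X²] = 0.26·106.58 + 0.38·92.47 + 0.36·27 = 72.5694.
Var(X) = E[X²] − (E[X])² = 72.5694 − 53.6849 = 18.8845.

18.8845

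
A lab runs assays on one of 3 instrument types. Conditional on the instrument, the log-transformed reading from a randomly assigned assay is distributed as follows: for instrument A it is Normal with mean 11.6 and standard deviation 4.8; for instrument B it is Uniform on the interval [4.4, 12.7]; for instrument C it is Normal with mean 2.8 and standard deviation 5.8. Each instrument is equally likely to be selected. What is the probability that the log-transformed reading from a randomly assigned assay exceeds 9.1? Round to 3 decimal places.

0.424

Conditional on each instrument, P(X > 9.1): A: 0.698759; B: 0.433735; C: 0.138694.
By total probability, P(X > 9.1) = 0.333333·0.698759 + 0.333333·0.433735 + 0.333333·0.138694 = 0.423729.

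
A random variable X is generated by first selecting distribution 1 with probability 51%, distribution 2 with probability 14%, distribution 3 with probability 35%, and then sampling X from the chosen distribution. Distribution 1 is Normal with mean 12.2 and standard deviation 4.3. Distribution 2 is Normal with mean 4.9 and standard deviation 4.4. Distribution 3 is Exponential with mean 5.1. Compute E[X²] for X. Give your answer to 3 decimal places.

For each component E[X²] = Var + (mean)², giving 1: 167.33; 2: 43.37; 3: 52.02.
Overall E[X²] = 0.51·167.33 + 0.14·43.37 + 0.35·52.02 = 109.617.

109.617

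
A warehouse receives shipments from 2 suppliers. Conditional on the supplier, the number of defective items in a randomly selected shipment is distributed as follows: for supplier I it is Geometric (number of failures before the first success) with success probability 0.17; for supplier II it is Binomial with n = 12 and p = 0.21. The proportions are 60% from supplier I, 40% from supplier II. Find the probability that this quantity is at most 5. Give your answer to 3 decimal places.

0.794

Conditional on each supplier, P(X ≤ 5): I: 0.67306; II: 0.975524.
By total probability, P(X ≤ 5) = 0.6·0.67306 + 0.4·0.975524 = 0.794045.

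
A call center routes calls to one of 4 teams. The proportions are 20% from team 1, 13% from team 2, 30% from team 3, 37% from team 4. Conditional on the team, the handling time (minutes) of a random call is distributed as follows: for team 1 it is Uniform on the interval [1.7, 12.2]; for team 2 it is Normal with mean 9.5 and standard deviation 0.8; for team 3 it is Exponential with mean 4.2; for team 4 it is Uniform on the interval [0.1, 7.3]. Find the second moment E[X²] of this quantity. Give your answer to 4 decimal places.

40.5614

For each component E[X²] = Var + (mean)², giving 1: 57.49; 2: 90.89; 3: 35.28; 4: 18.01.
Overall E[X²] = 0.2·57.49 + 0.13·90.89 + 0.3·35.28 + 0.37·18.01 = 40.5614.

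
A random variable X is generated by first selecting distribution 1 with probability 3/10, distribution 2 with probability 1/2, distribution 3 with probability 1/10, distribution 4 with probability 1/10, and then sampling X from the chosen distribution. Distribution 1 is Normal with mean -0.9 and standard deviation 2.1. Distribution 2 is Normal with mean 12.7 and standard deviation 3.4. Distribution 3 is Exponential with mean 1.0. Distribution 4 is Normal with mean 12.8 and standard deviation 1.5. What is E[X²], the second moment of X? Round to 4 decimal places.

104.8000

For each component E[X²] = Var + (mean)², giving 1: 5.22; 2: 172.85; 3: 2; 4: 166.09.
Overall E[X²] = 0.3·5.22 + 0.5·172.85 + 0.1·2 + 0.1·166.09 = 104.8.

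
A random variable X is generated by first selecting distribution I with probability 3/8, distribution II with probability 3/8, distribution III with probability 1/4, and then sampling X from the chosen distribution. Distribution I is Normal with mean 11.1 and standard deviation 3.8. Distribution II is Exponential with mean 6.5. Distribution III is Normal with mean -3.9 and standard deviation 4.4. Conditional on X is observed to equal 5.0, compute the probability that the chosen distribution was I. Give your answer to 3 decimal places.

Likelihoods f(5.0 | ·): I: 0.0289445; II: 0.0712876; III: 0.0117224.
Posterior ∝ prior × likelihood. Numerator for I: 0.375·0.0289445 = 0.0108542.
Normalizing constant: 0.375·0.0289445 + 0.375·0.0712876 + 0.25·0.0117224 = 0.0405176.
P(I | observation) = 0.0108542 / 0.0405176 = 0.267888.

0.268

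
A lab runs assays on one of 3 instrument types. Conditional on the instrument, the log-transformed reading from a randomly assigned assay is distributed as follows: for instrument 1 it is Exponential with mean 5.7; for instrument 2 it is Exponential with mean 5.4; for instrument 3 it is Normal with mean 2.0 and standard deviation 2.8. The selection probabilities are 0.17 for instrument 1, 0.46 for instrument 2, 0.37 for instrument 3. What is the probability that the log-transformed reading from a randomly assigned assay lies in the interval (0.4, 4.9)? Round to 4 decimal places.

0.5374

Conditional on each instrument, P(0.4 < X < 4.9): 1: 0.50892; 2: 0.525034; 3: 0.565978.
By total probability, P(0.4 < X < 4.9) = 0.17·0.50892 + 0.46·0.525034 + 0.37·0.565978 = 0.537444.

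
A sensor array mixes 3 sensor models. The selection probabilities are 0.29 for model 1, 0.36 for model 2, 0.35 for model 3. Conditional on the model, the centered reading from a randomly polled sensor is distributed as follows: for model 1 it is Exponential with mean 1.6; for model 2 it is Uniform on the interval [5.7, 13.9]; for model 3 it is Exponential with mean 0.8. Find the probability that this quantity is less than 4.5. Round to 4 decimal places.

Conditional on each model, P(X < 4.5): 1: 0.939945; 2: 0; 3: 0.996393.
By total probability, P(X < 4.5) = 0.29·0.939945 + 0.36·0 + 0.35·0.996393 = 0.621322.

0.6213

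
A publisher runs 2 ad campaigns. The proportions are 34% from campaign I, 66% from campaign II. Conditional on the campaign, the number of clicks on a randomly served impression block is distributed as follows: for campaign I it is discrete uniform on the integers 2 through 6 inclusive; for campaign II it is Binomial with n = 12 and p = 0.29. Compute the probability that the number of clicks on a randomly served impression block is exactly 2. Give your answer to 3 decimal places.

0.187

Conditional on each campaign, P(X = 2): I: 0.2; II: 0.180686.
By total probability, P(X = 2) = 0.34·0.2 + 0.66·0.180686 = 0.187252.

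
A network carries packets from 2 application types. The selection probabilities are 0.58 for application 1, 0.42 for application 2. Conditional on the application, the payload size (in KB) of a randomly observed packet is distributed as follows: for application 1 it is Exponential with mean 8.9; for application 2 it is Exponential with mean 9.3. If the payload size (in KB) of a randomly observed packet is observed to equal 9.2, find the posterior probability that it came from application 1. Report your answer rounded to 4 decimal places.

Likelihoods f(9.2 | ·): 1: 0.0399647; 2: 0.0399846.
Posterior ∝ prior × likelihood. Numerator for 1: 0.58·0.0399647 = 0.0231795.
Normalizing constant: 0.58·0.0399647 + 0.42·0.0399846 = 0.039973.
P(1 | observation) = 0.0231795 / 0.039973 = 0.579879.

0.5799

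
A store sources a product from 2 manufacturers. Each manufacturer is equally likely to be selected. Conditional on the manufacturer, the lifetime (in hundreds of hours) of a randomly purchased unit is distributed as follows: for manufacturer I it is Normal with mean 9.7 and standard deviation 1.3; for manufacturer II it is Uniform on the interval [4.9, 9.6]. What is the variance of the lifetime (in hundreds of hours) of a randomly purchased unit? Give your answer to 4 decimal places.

Per component, I: μ=9.7, E[X²]=95.78; II: μ=7.25, E[X²]=54.4033.
E[X] = 0.5·9.7 + 0.5·7.25 = 8.475.
E[X²] = 0.5·95.78 + 0.5·54.4033 = 75.0917.
Var(X) = E[X²] − (E[X])² = 75.0917 − 71.8256 = 3.26604.

3.2660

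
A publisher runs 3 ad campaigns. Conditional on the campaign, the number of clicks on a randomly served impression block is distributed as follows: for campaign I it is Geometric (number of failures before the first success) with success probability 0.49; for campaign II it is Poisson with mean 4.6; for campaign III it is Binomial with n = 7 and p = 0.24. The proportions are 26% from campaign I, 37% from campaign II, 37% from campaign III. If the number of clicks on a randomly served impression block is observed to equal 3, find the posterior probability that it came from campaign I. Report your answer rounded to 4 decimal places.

0.1234

Likelihoods P(X=3 | ·): I: 0.064999; II: 0.163068; III: 0.16142.
Posterior ∝ prior × likelihood. Numerator for I: 0.26·0.064999 = 0.0168997.
Normalizing constant: 0.26·0.064999 + 0.37·0.163068 + 0.37·0.16142 = 0.13696.
P(I | observation) = 0.0168997 / 0.13696 = 0.123392.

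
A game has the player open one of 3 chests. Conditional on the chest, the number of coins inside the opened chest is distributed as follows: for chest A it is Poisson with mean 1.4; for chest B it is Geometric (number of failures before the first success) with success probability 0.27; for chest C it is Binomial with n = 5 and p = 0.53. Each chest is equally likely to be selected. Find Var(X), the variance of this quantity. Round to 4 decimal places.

4.5825

Per component, A: μ=1.4, E[X²]=3.36; B: μ=2.7037, E[X²]=17.3237; C: μ=2.65, E[X²]=8.268.
E[X] = 0.333333·1.4 + 0.333333·2.7037 + 0.333333·2.65 = 2.25123.
E[X²] = 0.333333·3.36 + 0.333333·17.3237 + 0.333333·8.268 = 9.65058.
Var(X) = E[X²] − (E[X])² = 9.65058 − 5.06806 = 4.58252.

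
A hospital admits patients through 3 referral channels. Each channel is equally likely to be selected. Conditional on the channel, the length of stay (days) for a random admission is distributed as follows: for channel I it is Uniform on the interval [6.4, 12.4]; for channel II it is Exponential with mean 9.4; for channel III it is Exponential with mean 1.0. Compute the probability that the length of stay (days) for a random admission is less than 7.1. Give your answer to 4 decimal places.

0.5487

Conditional on each channel, P(X < 7.1): I: 0.116667; II: 0.530139; III: 0.999175.
By total probability, P(X < 7.1) = 0.333333·0.116667 + 0.333333·0.530139 + 0.333333·0.999175 = 0.54866.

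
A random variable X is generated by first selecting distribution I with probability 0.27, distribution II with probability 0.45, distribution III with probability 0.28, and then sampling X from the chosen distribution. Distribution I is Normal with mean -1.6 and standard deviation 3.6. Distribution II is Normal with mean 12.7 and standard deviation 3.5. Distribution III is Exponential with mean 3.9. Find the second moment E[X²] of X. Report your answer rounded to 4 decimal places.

For each component E[X²] = Var + (mean)², giving I: 15.52; II: 173.54; III: 30.42.
Overall E[X²] = 0.27·15.52 + 0.45·173.54 + 0.28·30.42 = 90.801.

90.8010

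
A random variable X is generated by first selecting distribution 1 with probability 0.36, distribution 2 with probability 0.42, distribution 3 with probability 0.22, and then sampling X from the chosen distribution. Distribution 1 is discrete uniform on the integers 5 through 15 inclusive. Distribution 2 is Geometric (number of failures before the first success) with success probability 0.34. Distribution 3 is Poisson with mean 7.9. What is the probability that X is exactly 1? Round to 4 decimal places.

Conditional on each component, P(X = 1): 1: 0; 2: 0.2244; 3: 0.00292887.
By total probability, P(X = 1) = 0.36·0 + 0.42·0.2244 + 0.22·0.00292887 = 0.0948924.

0.0949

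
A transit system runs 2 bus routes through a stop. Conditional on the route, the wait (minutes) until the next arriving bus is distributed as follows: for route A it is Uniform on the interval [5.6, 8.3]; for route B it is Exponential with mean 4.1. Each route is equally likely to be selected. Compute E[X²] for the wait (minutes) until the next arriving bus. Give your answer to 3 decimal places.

41.265

For each component E[X²] = Var + (mean)², giving A: 48.91; B: 33.62.
Overall E[X²] = 0.5·48.91 + 0.5·33.62 = 41.265.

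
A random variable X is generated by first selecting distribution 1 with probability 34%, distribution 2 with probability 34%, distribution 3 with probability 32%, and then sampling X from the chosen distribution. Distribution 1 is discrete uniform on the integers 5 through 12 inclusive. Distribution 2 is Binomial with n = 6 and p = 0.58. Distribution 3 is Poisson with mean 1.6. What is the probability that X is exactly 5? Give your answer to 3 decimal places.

0.104

Conditional on each component, P(X = 5): 1: 0.125; 2: 0.165402; 3: 0.017642.
By total probability, P(X = 5) = 0.34·0.125 + 0.34·0.165402 + 0.32·0.017642 = 0.104382.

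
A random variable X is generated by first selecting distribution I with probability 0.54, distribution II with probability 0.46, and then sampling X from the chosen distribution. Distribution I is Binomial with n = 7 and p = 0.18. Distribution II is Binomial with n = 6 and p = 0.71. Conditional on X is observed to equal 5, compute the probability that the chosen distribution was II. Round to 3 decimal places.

Likelihoods P(X=5 | ·): I: 0.00266815; II: 0.313936.
Posterior ∝ prior × likelihood. Numerator for II: 0.46·0.313936 = 0.144411.
Normalizing constant: 0.54·0.00266815 + 0.46·0.313936 = 0.145851.
P(II | observation) = 0.144411 / 0.145851 = 0.990121.

0.990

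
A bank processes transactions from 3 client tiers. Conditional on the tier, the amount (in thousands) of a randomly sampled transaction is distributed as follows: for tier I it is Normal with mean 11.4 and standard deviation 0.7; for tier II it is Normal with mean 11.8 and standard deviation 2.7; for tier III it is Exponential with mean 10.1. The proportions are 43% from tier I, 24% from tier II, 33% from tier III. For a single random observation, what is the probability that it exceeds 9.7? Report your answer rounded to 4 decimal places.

0.7406

Conditional on each tier, P(X > 9.7): I: 0.992421; II: 0.78165; III: 0.382741.
By total probability, P(X > 9.7) = 0.43·0.992421 + 0.24·0.78165 + 0.33·0.382741 = 0.740642.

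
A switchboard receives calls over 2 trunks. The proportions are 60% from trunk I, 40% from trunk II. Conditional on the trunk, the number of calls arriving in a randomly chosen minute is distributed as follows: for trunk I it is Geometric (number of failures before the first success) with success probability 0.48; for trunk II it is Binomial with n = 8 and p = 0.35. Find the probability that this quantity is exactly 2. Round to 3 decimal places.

0.181

Conditional on each trunk, P(X = 2): I: 0.129792; II: 0.258687.
By total probability, P(X = 2) = 0.6·0.129792 + 0.4·0.258687 = 0.18135.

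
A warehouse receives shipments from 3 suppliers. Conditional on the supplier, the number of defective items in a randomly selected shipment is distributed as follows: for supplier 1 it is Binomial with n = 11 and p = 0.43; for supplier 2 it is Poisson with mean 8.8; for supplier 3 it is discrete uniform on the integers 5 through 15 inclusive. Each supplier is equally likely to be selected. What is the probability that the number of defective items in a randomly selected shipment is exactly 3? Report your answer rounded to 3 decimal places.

0.054

Conditional on each supplier, P(X = 3): 1: 0.14618; 2: 0.0171201; 3: 0.
By total probability, P(X = 3) = 0.333333·0.14618 + 0.333333·0.0171201 + 0.333333·0 = 0.0544334.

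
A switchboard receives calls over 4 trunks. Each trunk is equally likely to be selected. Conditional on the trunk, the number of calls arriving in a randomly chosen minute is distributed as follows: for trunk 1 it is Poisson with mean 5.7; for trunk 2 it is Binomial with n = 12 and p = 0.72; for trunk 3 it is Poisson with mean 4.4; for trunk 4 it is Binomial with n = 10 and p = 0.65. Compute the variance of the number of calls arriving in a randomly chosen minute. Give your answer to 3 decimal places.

Per component, 1: μ=5.7, E[X²]=38.19; 2: μ=8.64, E[X²]=77.0688; 3: μ=4.4, E[X²]=23.76; 4: μ=6.5, E[X²]=44.525.
E[X] = 0.25·5.7 + 0.25·8.64 + 0.25·4.4 + 0.25·6.5 = 6.31.
E[X²] = 0.25·38.19 + 0.25·77.0688 + 0.25·23.76 + 0.25·44.525 = 45.886.
Var(X) = E[X²] − (E[X])² = 45.886 − 39.8161 = 6.06985.

6.070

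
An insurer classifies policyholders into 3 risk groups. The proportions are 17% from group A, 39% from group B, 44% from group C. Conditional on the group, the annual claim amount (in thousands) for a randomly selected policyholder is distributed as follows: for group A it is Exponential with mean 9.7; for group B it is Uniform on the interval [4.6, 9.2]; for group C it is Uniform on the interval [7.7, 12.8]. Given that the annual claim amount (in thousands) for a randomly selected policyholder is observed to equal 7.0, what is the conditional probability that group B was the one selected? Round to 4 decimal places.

0.9087

Likelihoods f(7.0 | ·): A: 0.0500979; B: 0.217391; C: 0.
Posterior ∝ prior × likelihood. Numerator for B: 0.39·0.217391 = 0.0847826.
Normalizing constant: 0.17·0.0500979 + 0.39·0.217391 + 0.44·0 = 0.0932993.
P(B | observation) = 0.0847826 / 0.0932993 = 0.908717.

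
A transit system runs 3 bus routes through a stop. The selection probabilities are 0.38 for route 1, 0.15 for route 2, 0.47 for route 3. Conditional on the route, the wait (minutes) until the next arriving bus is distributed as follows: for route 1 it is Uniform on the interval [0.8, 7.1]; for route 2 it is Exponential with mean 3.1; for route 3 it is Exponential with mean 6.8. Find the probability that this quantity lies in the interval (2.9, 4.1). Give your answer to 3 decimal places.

Conditional on each route, P(2.9 < X < 4.1): 1: 0.190476; 2: 0.125949; 3: 0.105609.
By total probability, P(2.9 < X < 4.1) = 0.38·0.190476 + 0.15·0.125949 + 0.47·0.105609 = 0.14091.

0.141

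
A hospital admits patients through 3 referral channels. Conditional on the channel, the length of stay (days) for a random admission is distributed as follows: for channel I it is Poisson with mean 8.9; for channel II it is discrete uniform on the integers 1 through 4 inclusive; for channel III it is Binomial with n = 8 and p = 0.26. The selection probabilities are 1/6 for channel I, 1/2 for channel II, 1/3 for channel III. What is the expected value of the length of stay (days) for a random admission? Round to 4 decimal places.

3.4267

Component means — I: 8.9; II: 2.5; III: 2.08.
E[X] = 0.166667·8.9 + 0.5·2.5 + 0.333333·2.08 = 3.42667.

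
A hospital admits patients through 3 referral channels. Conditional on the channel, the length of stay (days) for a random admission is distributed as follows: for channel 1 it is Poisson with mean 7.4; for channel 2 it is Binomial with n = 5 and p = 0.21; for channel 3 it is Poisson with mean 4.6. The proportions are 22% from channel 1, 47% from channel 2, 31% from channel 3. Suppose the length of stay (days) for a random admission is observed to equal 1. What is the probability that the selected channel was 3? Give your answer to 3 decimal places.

Likelihoods P(X=1 | ·): 1: 0.00452327; 2: 0.408976; 3: 0.0462384.
Posterior ∝ prior × likelihood. Numerator for 3: 0.31·0.0462384 = 0.0143339.
Normalizing constant: 0.22·0.00452327 + 0.47·0.408976 + 0.31·0.0462384 = 0.207548.
P(3 | observation) = 0.0143339 / 0.207548 = 0.0690632.

0.069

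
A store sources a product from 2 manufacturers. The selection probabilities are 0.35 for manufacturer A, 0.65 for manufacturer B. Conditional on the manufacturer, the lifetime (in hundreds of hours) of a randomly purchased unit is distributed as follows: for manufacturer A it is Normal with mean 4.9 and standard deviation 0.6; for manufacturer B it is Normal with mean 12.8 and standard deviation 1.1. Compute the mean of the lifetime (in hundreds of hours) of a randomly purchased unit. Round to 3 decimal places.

10.035

Component means — A: 4.9; B: 12.8.
E[X] = 0.35·4.9 + 0.65·12.8 = 10.035.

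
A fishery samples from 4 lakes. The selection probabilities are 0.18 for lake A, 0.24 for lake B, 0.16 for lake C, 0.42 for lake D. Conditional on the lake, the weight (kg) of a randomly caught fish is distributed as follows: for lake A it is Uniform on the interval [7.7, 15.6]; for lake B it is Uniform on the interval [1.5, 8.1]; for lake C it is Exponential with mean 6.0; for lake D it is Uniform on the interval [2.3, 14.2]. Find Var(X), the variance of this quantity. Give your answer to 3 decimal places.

17.939

Per component, A: μ=11.65, E[X²]=140.923; B: μ=4.8, E[X²]=26.67; C: μ=6, E[X²]=72; D: μ=8.25, E[X²]=79.8633.
E[X] = 0.18·11.65 + 0.24·4.8 + 0.16·6 + 0.42·8.25 = 7.674.
E[X²] = 0.18·140.923 + 0.24·26.67 + 0.16·72 + 0.42·79.8633 = 76.8296.
Var(X) = E[X²] − (E[X])² = 76.8296 − 58.8903 = 17.9393.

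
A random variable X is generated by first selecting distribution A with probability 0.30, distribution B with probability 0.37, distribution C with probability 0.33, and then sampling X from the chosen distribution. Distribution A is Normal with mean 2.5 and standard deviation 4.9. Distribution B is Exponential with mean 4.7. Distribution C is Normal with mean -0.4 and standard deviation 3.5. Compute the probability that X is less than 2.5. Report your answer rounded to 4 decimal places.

0.5654

Conditional on each component, P(X < 2.5): A: 0.5; B: 0.412521; C: 0.796327.
By total probability, P(X < 2.5) = 0.3·0.5 + 0.37·0.412521 + 0.33·0.796327 = 0.565421.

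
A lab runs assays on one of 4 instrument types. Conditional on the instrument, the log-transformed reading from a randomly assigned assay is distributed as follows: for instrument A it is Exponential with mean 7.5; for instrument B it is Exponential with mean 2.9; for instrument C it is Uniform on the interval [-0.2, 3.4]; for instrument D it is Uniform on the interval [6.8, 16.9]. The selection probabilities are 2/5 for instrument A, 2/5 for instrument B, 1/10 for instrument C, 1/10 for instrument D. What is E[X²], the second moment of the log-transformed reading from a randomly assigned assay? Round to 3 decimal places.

For each component E[X²] = Var + (mean)², giving A: 112.5; B: 16.82; C: 3.64; D: 148.923.
Overall E[X²] = 0.4·112.5 + 0.4·16.82 + 0.1·3.64 + 0.1·148.923 = 66.9843.

66.984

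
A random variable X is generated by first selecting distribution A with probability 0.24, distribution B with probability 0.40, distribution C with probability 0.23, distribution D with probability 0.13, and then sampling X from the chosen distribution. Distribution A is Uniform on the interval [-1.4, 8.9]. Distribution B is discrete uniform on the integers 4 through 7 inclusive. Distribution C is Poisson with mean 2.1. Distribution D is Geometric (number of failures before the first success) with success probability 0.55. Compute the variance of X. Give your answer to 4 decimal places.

6.2631

Per component, A: μ=3.75, E[X²]=22.9033; B: μ=5.5, E[X²]=31.5; C: μ=2.1, E[X²]=6.51; D: μ=0.818182, E[X²]=2.15702.
E[X] = 0.24·3.75 + 0.4·5.5 + 0.23·2.1 + 0.13·0.818182 = 3.68936.
E[X²] = 0.24·22.9033 + 0.4·31.5 + 0.23·6.51 + 0.13·2.15702 = 19.8745.
Var(X) = E[X²] − (E[X])² = 19.8745 − 13.6114 = 6.26311.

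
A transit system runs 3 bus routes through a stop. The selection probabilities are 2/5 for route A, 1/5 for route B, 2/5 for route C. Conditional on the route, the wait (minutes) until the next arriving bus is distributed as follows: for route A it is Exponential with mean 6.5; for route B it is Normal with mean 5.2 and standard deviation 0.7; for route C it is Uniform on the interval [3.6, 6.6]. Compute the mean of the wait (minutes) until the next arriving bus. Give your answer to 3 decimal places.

Component means — A: 6.5; B: 5.2; C: 5.1.
E[X] = 0.4·6.5 + 0.2·5.2 + 0.4·5.1 = 5.68.

5.680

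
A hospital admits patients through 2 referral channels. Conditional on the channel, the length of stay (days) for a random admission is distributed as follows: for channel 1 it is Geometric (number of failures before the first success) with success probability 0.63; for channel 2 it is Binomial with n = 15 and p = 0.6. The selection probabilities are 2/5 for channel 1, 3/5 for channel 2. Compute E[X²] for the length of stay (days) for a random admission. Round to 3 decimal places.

51.271

For each component E[X²] = Var + (mean)², giving 1: 1.27715; 2: 84.6.
Overall E[X²] = 0.4·1.27715 + 0.6·84.6 = 51.2709.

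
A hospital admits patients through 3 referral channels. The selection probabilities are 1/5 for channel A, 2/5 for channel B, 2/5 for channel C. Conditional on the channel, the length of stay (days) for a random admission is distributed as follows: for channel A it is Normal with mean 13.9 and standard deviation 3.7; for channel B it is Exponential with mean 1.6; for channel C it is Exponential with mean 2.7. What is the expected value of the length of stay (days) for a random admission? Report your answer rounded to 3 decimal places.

Component means — A: 13.9; B: 1.6; C: 2.7.
E[X] = 0.2·13.9 + 0.4·1.6 + 0.4·2.7 = 4.5.

4.500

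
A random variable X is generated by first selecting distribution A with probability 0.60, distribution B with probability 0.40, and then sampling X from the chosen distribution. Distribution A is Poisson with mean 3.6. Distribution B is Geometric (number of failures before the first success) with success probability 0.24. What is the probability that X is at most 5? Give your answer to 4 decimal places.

Conditional on each component, P(X ≤ 5): A: 0.844119; B: 0.8073.
By total probability, P(X ≤ 5) = 0.6·0.844119 + 0.4·0.8073 = 0.829391.

0.8294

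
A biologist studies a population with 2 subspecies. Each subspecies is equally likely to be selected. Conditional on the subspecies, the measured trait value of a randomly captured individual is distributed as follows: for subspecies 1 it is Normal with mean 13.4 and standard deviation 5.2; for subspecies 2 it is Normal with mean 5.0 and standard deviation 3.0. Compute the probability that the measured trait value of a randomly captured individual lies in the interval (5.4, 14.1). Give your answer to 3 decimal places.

0.469

Conditional on each subspecies, P(5.4 < X < 14.1): 1: 0.491574; 2: 0.445756.
By total probability, P(5.4 < X < 14.1) = 0.5·0.491574 + 0.5·0.445756 = 0.468665.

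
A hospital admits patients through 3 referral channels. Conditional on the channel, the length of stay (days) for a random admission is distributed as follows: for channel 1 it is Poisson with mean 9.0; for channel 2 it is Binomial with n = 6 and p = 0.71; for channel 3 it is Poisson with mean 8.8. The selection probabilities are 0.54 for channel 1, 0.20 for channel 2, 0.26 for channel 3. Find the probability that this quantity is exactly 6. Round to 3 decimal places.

Conditional on each channel, P(X = 6): 1: 0.0910903; 2: 0.1281; 3: 0.0972237.
By total probability, P(X = 6) = 0.54·0.0910903 + 0.2·0.1281 + 0.26·0.0972237 = 0.100087.

0.100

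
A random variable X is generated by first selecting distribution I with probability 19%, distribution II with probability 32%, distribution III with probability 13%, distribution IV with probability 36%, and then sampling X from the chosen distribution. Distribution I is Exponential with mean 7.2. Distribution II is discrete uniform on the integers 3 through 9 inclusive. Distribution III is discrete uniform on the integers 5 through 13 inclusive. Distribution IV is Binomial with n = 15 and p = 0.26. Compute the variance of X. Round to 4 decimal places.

16.0474

Per component, I: μ=7.2, E[X²]=103.68; II: μ=6, E[X²]=40; III: μ=9, E[X²]=87.6667; IV: μ=3.9, E[X²]=18.096.
E[X] = 0.19·7.2 + 0.32·6 + 0.13·9 + 0.36·3.9 = 5.862.
E[X²] = 0.19·103.68 + 0.32·40 + 0.13·87.6667 + 0.36·18.096 = 50.4104.
Var(X) = E[X²] − (E[X])² = 50.4104 − 34.363 = 16.0474.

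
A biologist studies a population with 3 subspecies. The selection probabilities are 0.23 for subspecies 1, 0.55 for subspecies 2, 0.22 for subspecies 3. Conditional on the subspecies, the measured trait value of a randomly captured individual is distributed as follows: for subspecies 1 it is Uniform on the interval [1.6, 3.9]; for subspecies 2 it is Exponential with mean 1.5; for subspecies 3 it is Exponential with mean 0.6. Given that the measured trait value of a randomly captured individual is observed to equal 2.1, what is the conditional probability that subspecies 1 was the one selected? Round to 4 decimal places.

Likelihoods f(2.1 | ·): 1: 0.434783; 2: 0.164398; 3: 0.050329.
Posterior ∝ prior × likelihood. Numerator for 1: 0.23·0.434783 = 0.1.
Normalizing constant: 0.23·0.434783 + 0.55·0.164398 + 0.22·0.050329 = 0.201491.
P(1 | observation) = 0.1 / 0.201491 = 0.496299.

0.4963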